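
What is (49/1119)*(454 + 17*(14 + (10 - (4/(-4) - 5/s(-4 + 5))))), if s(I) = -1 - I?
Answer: 81977/2238 ≈ 36.630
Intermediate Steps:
(49/1119)*(454 + 17*(14 + (10 - (4/(-4) - 5/s(-4 + 5))))) = (49/1119)*(454 + 17*(14 + (10 - (4/(-4) - 5/(-1 - (-4 + 5)))))) = (49*(1/1119))*(454 + 17*(14 + (10 - (4*(-¼) - 5/(-1 - 1*1))))) = 49*(454 + 17*(14 + (10 - (-1 - 5/(-1 - 1)))))/1119 = 49*(454 + 17*(14 + (10 - (-1 - 5/(-2)))))/1119 = 49*(454 + 17*(14 + (10 - (-1 - 5*(-½)))))/1119 = 49*(454 + 17*(14 + (10 - (-1 + 5/2))))/1119 = 49*(454 + 17*(14 + (10 - 1*3/2)))/1119 = 49*(454 + 17*(14 + (10 - 3/2)))/1119 = 49*(454 + 17*(14 + 17/2))/1119 = 49*(454 + 17*(45/2))/1119 = 49*(454 + 765/2)/1119 = (49/1119)*(1673/2) = 81977/2238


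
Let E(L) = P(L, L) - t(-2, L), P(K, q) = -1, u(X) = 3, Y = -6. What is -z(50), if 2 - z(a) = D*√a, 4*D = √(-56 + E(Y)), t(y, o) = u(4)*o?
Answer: -2 + 5*I*√78/4 ≈ -2.0 + 11.04*I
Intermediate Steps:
t(y, o) = 3*o
E(L) = -1 - 3*L
D = I*√39/4 (D = √(-56 + (-1 - 3*(-6)))/4 = √(-56 + (-1 + 18))/4 = √(-56 + 17)/4 = √(-39)/4 = (I*√39)/4 = I*√39/4 ≈ 1.5612*I)
z(a) = 2 - I*√39*√a/4 (z(a) = 2 - I*√39/4*√a = 2 - I*√39*√a/4)
-z(50) = -(2 - I*√39*√50/4) = -(2 - I*√39*5*√2/4) = -(2 - 5*I*√78/4) = -2 + 5*I*√78/4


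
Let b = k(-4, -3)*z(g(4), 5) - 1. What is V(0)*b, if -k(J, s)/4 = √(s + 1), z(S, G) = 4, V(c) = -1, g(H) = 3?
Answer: 1 + 16*I*√2 ≈ 1.0 + 22.627*I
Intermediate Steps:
k(J, s) = -4*√(1 + s) (k(J, s) = -4*√(s + 1) = -4*√(1 + s))
b = -1 - 16*I*√2 (b = -4*√(1 - 3)*4 - 1 = -4*I*√2*4 - 1 = -16*I*√2 - 1 = -1 - 16*I*√2 ≈ -1.0 - 22.627*I)
V(0)*b = -(-1 - 16*I*√2) = 1 + 16*I*√2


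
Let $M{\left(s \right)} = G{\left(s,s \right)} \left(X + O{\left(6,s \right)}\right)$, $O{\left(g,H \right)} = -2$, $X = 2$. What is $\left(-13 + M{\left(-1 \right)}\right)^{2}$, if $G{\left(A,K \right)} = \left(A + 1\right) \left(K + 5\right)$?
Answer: $169$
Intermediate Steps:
$G{\left(A,K \right)} = \left(1 + A\right) \left(5 + K\right)$
$M{\left(s \right)} = 0$ ($M{\left(s \right)} = \left(5 + s + 5 s + s s\right) \left(2 - 2\right) = \left(5 + s + 5 s + s^{2}\right) 0 = \left(5 + s^{2} + 6 s\right) 0 = 0$)
$\left(-13 + M{\left(-1 \right)}\right)^{2} = \left(-13 + 0\right)^{2} = \left(-13\right)^{2} = 169$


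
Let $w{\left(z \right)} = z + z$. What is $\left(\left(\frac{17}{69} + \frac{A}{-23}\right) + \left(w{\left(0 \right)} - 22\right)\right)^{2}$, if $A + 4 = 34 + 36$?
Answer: $\frac{2886601}{4761} \approx 606.3$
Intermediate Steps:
$w{\left(z \right)} = 2 z$
$A = 66$ ($A = -4 + \left(34 + 36\right) = -4 + 70 = 66$)
$\left(\left(\frac{17}{69} + \frac{A}{-23}\right) + \left(w{\left(0 \right)} - 22\right)\right)^{2} = \left(\left(\frac{17}{69} + \frac{66}{-23}\right) + \left(2 \cdot 0 - 22\right)\right)^{2} = \left(\left(17 \cdot \frac{1}{69} + 66 \left(- \frac{1}{23}\right)\right) + \left(0 - 22\right)\right)^{2} = \left(\left(\frac{17}{69} - \frac{66}{23}\right) - 22\right)^{2} = \left(- \frac{181}{69} - 22\right)^{2} = \left(- \frac{1699}{69}\right)^{2} = \frac{2886601}{4761}$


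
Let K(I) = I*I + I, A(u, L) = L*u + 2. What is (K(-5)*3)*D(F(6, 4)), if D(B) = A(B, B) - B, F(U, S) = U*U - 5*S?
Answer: 14520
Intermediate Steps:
F(U, S) = U² - 5*S
A(u, L) = 2 + L*u
K(I) = I + I² (K(I) = I² + I = I + I²)
D(B) = 2 + B² - B (D(B) = (2 + B*B) - B = (2 + B²) - B = 2 + B² - B)
(K(-5)*3)*D(F(6, 4)) = (-5*(1 - 5)*3)*(2 + (6² - 5*4)² - (6² - 5*4)) = (-5*(-4)*3)*(2 + (36 - 20)² - (36 - 20)) = (20*3)*(2 + 16² - 1*16) = 60*(2 + 256 - 16) = 60*242 = 14520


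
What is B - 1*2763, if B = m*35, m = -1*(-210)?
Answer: 4587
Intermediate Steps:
m = 210
B = 7350 (B = 210*35 = 7350)
B - 1*2763 = 7350 - 1*2763 = 7350 - 2763 = 4587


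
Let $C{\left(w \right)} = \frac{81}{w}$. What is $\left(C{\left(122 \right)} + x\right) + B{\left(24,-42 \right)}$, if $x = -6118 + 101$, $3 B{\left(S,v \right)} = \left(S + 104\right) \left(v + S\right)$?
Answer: $- \frac{827689}{122} \approx -6784.3$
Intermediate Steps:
$B{\left(S,v \right)} = \frac{\left(104 + S\right) \left(S + v\right)}{3}$ ($B{\left(S,v \right)} = \frac{\left(S + 104\right) \left(v + S\right)}{3} = \frac{\left(104 + S\right) \left(S + v\right)}{3}$)
$x = -6017$
$\left(C{\left(122 \right)} + x\right) + B{\left(24,-42 \right)} = \left(\frac{81}{122} - 6017\right) + \left(\frac{24^{2}}{3} + \frac{104}{3} \cdot 24 + \frac{104}{3} \left(-42\right) + \frac{1}{3} \cdot 24 \left(-42\right)\right) = \left(81 \cdot \frac{1}{122} - 6017\right) + \left(\frac{1}{3} \cdot 576 + 832 - 1456 - 336\right) = \left(\frac{81}{122} - 6017\right) + \left(192 + 832 - 1456 - 336\right) = - \frac{733993}{122} - 768 = - \frac{827689}{122}$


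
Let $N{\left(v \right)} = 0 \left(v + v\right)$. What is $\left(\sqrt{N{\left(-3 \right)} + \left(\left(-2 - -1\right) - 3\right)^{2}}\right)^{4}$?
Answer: $256$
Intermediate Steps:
$N{\left(v \right)} = 0$ ($N{\left(v \right)} = 0 \cdot 2 v = 0$)
$\left(\sqrt{N{\left(-3 \right)} + \left(\left(-2 - -1\right) - 3\right)^{2}}\right)^{4} = \left(\sqrt{0 + \left(\left(-2 - -1\right) - 3\right)^{2}}\right)^{4} = \left(\sqrt{0 + \left(\left(-2 + 1\right) - 3\right)^{2}}\right)^{4} = \left(\sqrt{0 + \left(-1 - 3\right)^{2}}\right)^{4} = \left(\sqrt{0 + \left(-4\right)^{2}}\right)^{4} = \left(\sqrt{0 + 16}\right)^{4} = \left(\sqrt{16}\right)^{4} = 4^{4} = 256$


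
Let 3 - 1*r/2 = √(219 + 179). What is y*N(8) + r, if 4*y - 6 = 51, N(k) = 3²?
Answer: 537/4 - 2*√398 ≈ 94.350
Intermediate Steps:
N(k) = 9
y = 57/4 (y = 3/2 + (¼)*51 = 3/2 + 51/4 = 57/4 ≈ 14.250)
r = 6 - 2*√398 (r = 6 - 2*√(219 + 179) = 6 - 2*√398 ≈ -33.900)
y*N(8) + r = (57/4)*9 + (6 - 2*√398) = 513/4 + (6 - 2*√398) = 537/4 - 2*√398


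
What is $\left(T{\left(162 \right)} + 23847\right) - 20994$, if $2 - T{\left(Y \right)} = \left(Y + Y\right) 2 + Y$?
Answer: $2045$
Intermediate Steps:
$T{\left(Y \right)} = 2 - 5 Y$ ($T{\left(Y \right)} = 2 - \left(\left(Y + Y\right) 2 + Y\right) = 2 - \left(2 Y 2 + Y\right) = 2 - \left(4 Y + Y\right) = 2 - 5 Y$)
$\left(T{\left(162 \right)} + 23847\right) - 20994 = \left(\left(2 - 810\right) + 23847\right) - 20994 = \left(-808 + 23847\right) - 20994 = 23039 - 20994 = 2045$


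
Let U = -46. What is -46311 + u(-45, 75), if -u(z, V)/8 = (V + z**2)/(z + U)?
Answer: -599643/13 ≈ -46126.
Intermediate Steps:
u(z, V) = -8*(V + z**2)/(-46 + z) (u(z, V) = -8*(V + z**2)/(z - 46) = -8*(V + z**2)/(-46 + z))
-46311 + u(-45, 75) = -46311 + 8*(-1*75 - 1*(-45)**2)/(-46 - 45) = -46311 + 8*(-75 - 1*2025)/(-91) = -46311 + 8*(-1/91)*(-75 - 2025) = -46311 + 8*(-1/91)*(-2100) = -46311 + 2400/13 = -599643/13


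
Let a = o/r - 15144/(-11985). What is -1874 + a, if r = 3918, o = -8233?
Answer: -29345729111/15652410 ≈ -1874.8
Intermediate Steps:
a = -13112771/15652410 (a = -8233/3918 - 15144/(-11985) = -8233*1/3918 - 15144*(-1/11985) = -8233/3918 + 5048/3995 = -13112771/15652410 ≈ -0.83775)
-1874 + a = -1874 - 13112771/15652410 = -29345729111/15652410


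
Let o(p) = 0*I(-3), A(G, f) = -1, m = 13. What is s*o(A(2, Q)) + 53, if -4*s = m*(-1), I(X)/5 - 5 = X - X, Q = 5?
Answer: 53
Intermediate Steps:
I(X) = 25 (I(X) = 25 + 5*(X - X) = 25 + 5*0 = 25 + 0 = 25)
o(p) = 0 (o(p) = 0*25 = 0)
s = 13/4 (s = -13*(-1)/4 = -1/4*(-13) = 13/4 ≈ 3.2500)
s*o(A(2, Q)) + 53 = (13/4)*0 + 53 = 0 + 53 = 53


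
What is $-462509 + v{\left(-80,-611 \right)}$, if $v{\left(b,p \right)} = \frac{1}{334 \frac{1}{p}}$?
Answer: $- \frac{154478617}{334} \approx -4.6251 \cdot 10^{5}$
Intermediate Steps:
$v{\left(b,p \right)} = \frac{p}{334}$
$-462509 + v{\left(-80,-611 \right)} = -462509 + \frac{1}{334} \left(-611\right) = -462509 - \frac{611}{334} = - \frac{154478617}{334}$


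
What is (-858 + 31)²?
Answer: 683929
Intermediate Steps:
(-858 + 31)² = (-827)² = 683929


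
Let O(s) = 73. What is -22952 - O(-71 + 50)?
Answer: -23025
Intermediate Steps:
-22952 - O(-71 + 50) = -22952 - 1*73 = -22952 - 73 = -23025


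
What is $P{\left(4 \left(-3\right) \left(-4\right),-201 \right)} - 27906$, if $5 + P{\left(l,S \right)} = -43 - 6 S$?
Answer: $-26748$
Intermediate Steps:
$P{\left(l,S \right)} = -48 - 6 S$ ($P{\left(l,S \right)} = -5 - \left(43 + 6 S\right) = -48 - 6 S$)
$P{\left(4 \left(-3\right) \left(-4\right),-201 \right)} - 27906 = \left(-48 - -1206\right) - 27906 = \left(-48 + 1206\right) - 27906 = 1158 - 27906 = -26748$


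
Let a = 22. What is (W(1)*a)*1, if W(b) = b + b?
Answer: 44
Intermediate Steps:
W(b) = 2*b
(W(1)*a)*1 = ((2*1)*22)*1 = (2*22)*1 = 44*1 = 44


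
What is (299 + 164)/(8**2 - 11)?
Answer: 463/53 ≈ 8.7359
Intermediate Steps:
(299 + 164)/(8**2 - 11) = 463/(64 - 11) = 463/53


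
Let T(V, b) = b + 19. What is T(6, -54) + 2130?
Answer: 2095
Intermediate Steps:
T(V, b) = 19 + b
T(6, -54) + 2130 = (19 - 54) + 2130 = -35 + 2130 = 2095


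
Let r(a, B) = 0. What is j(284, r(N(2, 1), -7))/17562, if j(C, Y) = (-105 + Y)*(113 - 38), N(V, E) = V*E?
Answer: -2625/5854 ≈ -0.44841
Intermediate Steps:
N(V, E) = E*V
j(C, Y) = -7875 + 75*Y (j(C, Y) = (-105 + Y)*75 = -7875 + 75*Y)
j(284, r(N(2, 1), -7))/17562 = (-7875 + 75*0)/17562 = (-7875 + 0)*(1/17562) = -7875*1/17562 = -2625/5854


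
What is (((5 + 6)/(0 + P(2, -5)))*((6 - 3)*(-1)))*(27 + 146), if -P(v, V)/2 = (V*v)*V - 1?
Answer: 5709/98 ≈ 58.255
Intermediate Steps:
P(v, V) = 2 - 2*v*V² (P(v, V) = -2*((V*v)*V - 1) = -2*(v*V² - 1) = -2*(-1 + v*V²) = 2 - 2*v*V²)
(((5 + 6)/(0 + P(2, -5)))*((6 - 3)*(-1)))*(27 + 146) = (((5 + 6)/(0 + (2 - 2*2*(-5)²)))*((6 - 3)*(-1)))*(27 + 146) = ((11/(0 + (2 - 2*2*25)))*(3*(-1)))*173 = ((11/(0 + (2 - 100)))*(-3))*173 = ((11/(0 - 98))*(-3))*173 = ((11/(-98))*(-3))*173 = ((11*(-1/98))*(-3))*173 = -11/98*(-3)*173 = (33/98)*173 = 5709/98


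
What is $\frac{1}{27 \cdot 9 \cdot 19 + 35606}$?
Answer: $\frac{1}{40223} \approx 2.4861 \cdot 10^{-5}$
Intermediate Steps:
$\frac{1}{27 \cdot 9 \cdot 19 + 35606} = \frac{1}{243 \cdot 19 + 35606} = \frac{1}{4617 + 35606} = \frac{1}{40223}$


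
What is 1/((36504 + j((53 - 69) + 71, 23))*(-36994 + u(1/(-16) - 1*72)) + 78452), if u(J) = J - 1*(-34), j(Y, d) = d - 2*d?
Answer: -16/21614211521 ≈ -7.4025e-10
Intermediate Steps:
j(Y, d) = -d
u(J) = 34 + J (u(J) = J + 34 = 34 + J)
1/((36504 + j((53 - 69) + 71, 23))*(-36994 + u(1/(-16) - 1*72)) + 78452) = 1/((36504 - 1*23)*(-36994 + (34 + (1/(-16) - 1*72))) + 78452) = 1/((36504 - 23)*(-36994 + (34 + (-1/16 - 72))) + 78452) = 1/(36481*(-36994 + (34 - 1153/16)) + 78452) = 1/(36481*(-36994 - 609/16) + 78452) = 1/(36481*(-592513/16) + 78452) = 1/(-21615466753/16 + 78452) = 1/(-21614211521/16) = -16/21614211521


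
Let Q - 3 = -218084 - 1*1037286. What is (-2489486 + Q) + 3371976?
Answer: -372877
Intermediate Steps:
Q = -1255367 (Q = 3 + (-218084 - 1*1037286) = 3 + (-218084 - 1037286) = 3 - 1255370 = -1255367)
(-2489486 + Q) + 3371976 = (-2489486 - 1255367) + 3371976 = -3744853 + 3371976 = -372877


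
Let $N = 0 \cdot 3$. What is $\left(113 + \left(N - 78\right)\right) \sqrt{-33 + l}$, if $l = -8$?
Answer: $35 i \sqrt{41} \approx 224.11 i$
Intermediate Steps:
$N = 0$
$\left(113 + \left(N - 78\right)\right) \sqrt{-33 + l} = \left(113 + \left(0 - 78\right)\right) \sqrt{-33 - 8} = \left(113 + \left(0 - 78\right)\right) \sqrt{-41} = \left(113 - 78\right) i \sqrt{41} = 35 i \sqrt{41}$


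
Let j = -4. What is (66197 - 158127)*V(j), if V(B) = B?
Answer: 367720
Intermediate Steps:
(66197 - 158127)*V(j) = (66197 - 158127)*(-4) = -91930*(-4) = 367720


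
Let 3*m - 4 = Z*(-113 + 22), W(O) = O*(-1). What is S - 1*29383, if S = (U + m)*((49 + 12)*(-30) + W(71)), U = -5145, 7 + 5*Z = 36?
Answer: 50415883/5 ≈ 1.0083e+7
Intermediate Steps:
Z = 29/5 (Z = -7/5 + (⅕)*36 = -7/5 + 36/5 = 29/5 ≈ 5.8000)
W(O) = -O
m = -873/5 (m = 4/3 + (29*(-113 + 22)/5)/3 = 4/3 + ((29/5)*(-91))/3 = 4/3 + (⅓)*(-2639/5) = 4/3 - 2639/15 = -873/5 ≈ -174.60)
S = 50562798/5 (S = (-5145 - 873/5)*((49 + 12)*(-30) - 1*71) = -26598*(61*(-30) - 71)/5 = -26598*(-1830 - 71)/5 = -26598/5*(-1901) = 50562798/5 ≈ 1.0113e+7)
S - 1*29383 = 50562798/5 - 1*29383 = 50562798/5 - 29383 = 50415883/5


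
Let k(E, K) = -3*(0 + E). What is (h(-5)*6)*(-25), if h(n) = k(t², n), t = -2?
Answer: 1800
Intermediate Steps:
k(E, K) = -3*E
h(n) = -12 (h(n) = -3*(-2)² = -3*4 = -12)
(h(-5)*6)*(-25) = -12*6*(-25) = -72*(-25) = 1800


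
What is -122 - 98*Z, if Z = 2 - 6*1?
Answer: 270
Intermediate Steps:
Z = -4 (Z = 2 - 6 = -4)
-122 - 98*Z = -122 - 98*(-4) = -122 + 392 = 270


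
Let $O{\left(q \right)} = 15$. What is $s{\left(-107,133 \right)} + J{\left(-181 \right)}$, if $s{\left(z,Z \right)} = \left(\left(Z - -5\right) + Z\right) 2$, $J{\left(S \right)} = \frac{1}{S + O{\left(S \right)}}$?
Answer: $\frac{89971}{166} \approx 541.99$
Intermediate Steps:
$J{\left(S \right)} = \frac{1}{15 + S}$ ($J{\left(S \right)} = \frac{1}{S + 15} = \frac{1}{15 + S}$)
$s{\left(z,Z \right)} = 10 + 4 Z$ ($s{\left(z,Z \right)} = \left(\left(Z + 5\right) + Z\right) 2 = \left(\left(5 + Z\right) + Z\right) 2 = \left(5 + 2 Z\right) 2 = 10 + 4 Z$)
$s{\left(-107,133 \right)} + J{\left(-181 \right)} = \left(10 + 4 \cdot 133\right) + \frac{1}{15 - 181} = \left(10 + 532\right) + \frac{1}{-166} = 542 - \frac{1}{166} = \frac{89971}{166}$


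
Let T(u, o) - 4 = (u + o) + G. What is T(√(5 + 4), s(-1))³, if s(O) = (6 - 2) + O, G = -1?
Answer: 729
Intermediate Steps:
s(O) = 4 + O
T(u, o) = 3 + o + u (T(u, o) = 4 + ((u + o) - 1) = 4 + ((o + u) - 1) = 4 + (-1 + o + u) = 3 + o + u)
T(√(5 + 4), s(-1))³ = (3 + (4 - 1) + √(5 + 4))³ = (3 + 3 + √9)³ = (3 + 3 + 3)³ = 9³ = 729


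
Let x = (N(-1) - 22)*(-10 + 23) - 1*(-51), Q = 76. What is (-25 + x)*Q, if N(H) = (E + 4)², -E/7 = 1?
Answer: -10868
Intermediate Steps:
E = -7 (E = -7*1 = -7)
N(H) = 9 (N(H) = (-7 + 4)² = (-3)² = 9)
x = -118 (x = (9 - 22)*(-10 + 23) - 1*(-51) = -13*13 + 51 = -169 + 51 = -118)
(-25 + x)*Q = (-25 - 118)*76 = -143*76 = -10868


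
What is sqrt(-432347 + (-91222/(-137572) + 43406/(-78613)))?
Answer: 3*I*sqrt(1404684142250892166232638)/5407473818 ≈ 657.53*I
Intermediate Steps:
sqrt(-432347 + (-91222/(-137572) + 43406/(-78613))) = sqrt(-432347 + (-91222*(-1/137572) + 43406*(-1/78613))) = sqrt(-432347 + (45611/68786 - 43406/78613)) = sqrt(-432347 + 599892427/5407473818) = sqrt(-2337904482898419/5407473818) = 3*I*sqrt(1404684142250892166232638)/5407473818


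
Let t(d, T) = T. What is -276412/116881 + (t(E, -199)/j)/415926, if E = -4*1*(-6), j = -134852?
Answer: -15503521434108905/6555674469482712 ≈ -2.3649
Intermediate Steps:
E = 24 (E = -4*(-6) = 24)
-276412/116881 + (t(E, -199)/j)/415926 = -276412/116881 - 199/(-134852)/415926 = -276412*1/116881 - 199*(-1/134852)*(1/415926) = -276412/116881 + (199/134852)*(1/415926) = -276412/116881 + 199/56088452952 = -15503521434108905/6555674469482712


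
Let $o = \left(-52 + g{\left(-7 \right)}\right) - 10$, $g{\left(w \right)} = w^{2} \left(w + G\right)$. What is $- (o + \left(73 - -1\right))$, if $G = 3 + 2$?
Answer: $86$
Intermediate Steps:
$G = 5$
$g{\left(w \right)} = w^{2} \left(5 + w\right)$ ($g{\left(w \right)} = w^{2} \left(w + 5\right) = w^{2} \left(5 + w\right)$)
$o = -160$ ($o = \left(-52 + \left(-7\right)^{2} \left(5 - 7\right)\right) - 10 = \left(-52 + 49 \left(-2\right)\right) - 10 = \left(-52 - 98\right) - 10 = -150 - 10 = -160$)
$- (o + \left(73 - -1\right)) = - (-160 + \left(73 - -1\right)) = - (-160 + \left(73 + 1\right)) = - (-160 + 74) = \left(-1\right) \left(-86\right) = 86$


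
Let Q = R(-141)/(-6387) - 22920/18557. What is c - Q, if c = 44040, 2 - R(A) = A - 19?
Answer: 1739975644878/39507853 ≈ 44041.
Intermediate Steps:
R(A) = 21 - A (R(A) = 2 - (A - 19) = 2 - (-19 + A) = 2 + (19 - A) = 21 - A)
Q = -49798758/39507853 (Q = (21 - 1*(-141))/(-6387) - 22920/18557 = (21 + 141)*(-1/6387) - 22920*1/18557 = 162*(-1/6387) - 22920/18557 = -54/2129 - 22920/18557 = -49798758/39507853 ≈ -1.2605)
c - Q = 44040 - 1*(-49798758/39507853) = 44040 + 49798758/39507853 = 1739975644878/39507853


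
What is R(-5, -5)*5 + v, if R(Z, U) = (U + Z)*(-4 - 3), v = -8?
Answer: 342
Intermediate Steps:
R(Z, U) = -7*U - 7*Z (R(Z, U) = (U + Z)*(-7) = -7*U - 7*Z)
R(-5, -5)*5 + v = (-7*(-5) - 7*(-5))*5 - 8 = (35 + 35)*5 - 8 = 70*5 - 8 = 350 - 8 = 342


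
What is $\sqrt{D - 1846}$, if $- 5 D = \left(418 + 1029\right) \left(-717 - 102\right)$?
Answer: $\frac{\sqrt{5879315}}{5} \approx 484.95$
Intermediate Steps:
$D = \frac{1185093}{5}$ ($D = - \frac{\left(418 + 1029\right) \left(-717 - 102\right)}{5} = - \frac{1447 \left(-819\right)}{5} = \left(- \frac{1}{5}\right) \left(-1185093\right) = \frac{1185093}{5} \approx 2.3702 \cdot 10^{5}$)
$\sqrt{D - 1846} = \sqrt{\frac{1185093}{5} - 1846} = \sqrt{\frac{1175863}{5}} = \frac{\sqrt{5879315}}{5}$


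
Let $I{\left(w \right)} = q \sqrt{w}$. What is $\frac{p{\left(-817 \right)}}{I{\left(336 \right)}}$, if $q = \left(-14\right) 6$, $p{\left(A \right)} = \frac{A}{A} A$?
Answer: $\frac{817 \sqrt{21}}{7056} \approx 0.53061$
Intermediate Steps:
$p{\left(A \right)} = A$ ($p{\left(A \right)} = 1 A = A$)
$q = -84$
$I{\left(w \right)} = - 84 \sqrt{w}$
$\frac{p{\left(-817 \right)}}{I{\left(336 \right)}} = - \frac{817}{\left(-84\right) \sqrt{336}} = - \frac{817}{\left(-84\right) 4 \sqrt{21}} = - \frac{817}{\left(-336\right) \sqrt{21}} = - 817 \left(- \frac{\sqrt{21}}{7056}\right) = \frac{817 \sqrt{21}}{7056}$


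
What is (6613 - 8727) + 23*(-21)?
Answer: -2597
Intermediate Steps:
(6613 - 8727) + 23*(-21) = -2114 - 483 = -2597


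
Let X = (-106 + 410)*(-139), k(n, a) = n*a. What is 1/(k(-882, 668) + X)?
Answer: -1/631432 ≈ -1.5837e-6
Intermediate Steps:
k(n, a) = a*n
X = -42256 (X = 304*(-139) = -42256)
1/(k(-882, 668) + X) = 1/(668*(-882) - 42256) = 1/(-589176 - 42256) = 1/(-631432) = -1/631432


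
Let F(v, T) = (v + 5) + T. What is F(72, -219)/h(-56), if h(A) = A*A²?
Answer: 71/87808 ≈ 0.00080858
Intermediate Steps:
F(v, T) = 5 + T + v (F(v, T) = (5 + v) + T = 5 + T + v)
h(A) = A³
F(72, -219)/h(-56) = (5 - 219 + 72)/((-56)³) = -142/(-175616) = -142*(-1/175616) = 71/87808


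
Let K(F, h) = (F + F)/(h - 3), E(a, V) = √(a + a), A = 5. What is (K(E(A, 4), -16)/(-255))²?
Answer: 8/4694805 ≈ 1.7040e-6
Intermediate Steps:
E(a, V) = √2*√a (E(a, V) = √(2*a) = √2*√a)
K(F, h) = 2*F/(-3 + h) (K(F, h) = (2*F)/(-3 + h) = 2*F/(-3 + h))
(K(E(A, 4), -16)/(-255))² = ((2*(√2*√5)/(-3 - 16))/(-255))² = ((2*√10/(-19))*(-1/255))² = ((2*√10*(-1/19))*(-1/255))² = (-2*√10/19*(-1/255))² = (2*√10/4845)² = 8/4694805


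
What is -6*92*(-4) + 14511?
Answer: 16719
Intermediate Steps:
-6*92*(-4) + 14511 = -552*(-4) + 14511 = 2208 + 14511 = 16719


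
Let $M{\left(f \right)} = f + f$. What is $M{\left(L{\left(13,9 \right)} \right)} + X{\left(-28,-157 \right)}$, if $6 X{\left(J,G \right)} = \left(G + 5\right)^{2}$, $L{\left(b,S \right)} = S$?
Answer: $\frac{11606}{3} \approx 3868.7$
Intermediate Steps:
$X{\left(J,G \right)} = \frac{\left(5 + G\right)^{2}}{6}$ ($X{\left(J,G \right)} = \frac{\left(G + 5\right)^{2}}{6} = \frac{\left(5 + G\right)^{2}}{6}$)
$M{\left(f \right)} = 2 f$
$M{\left(L{\left(13,9 \right)} \right)} + X{\left(-28,-157 \right)} = 2 \cdot 9 + \frac{\left(5 - 157\right)^{2}}{6} = 18 + \frac{\left(-152\right)^{2}}{6} = 18 + \frac{1}{6} \cdot 23104 = 18 + \frac{11552}{3} = \frac{11606}{3}$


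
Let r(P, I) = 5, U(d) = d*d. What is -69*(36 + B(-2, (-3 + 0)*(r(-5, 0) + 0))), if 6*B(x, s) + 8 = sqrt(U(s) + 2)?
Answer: -2392 - 23*sqrt(227)/2 ≈ -2565.3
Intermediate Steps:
U(d) = d**2
B(x, s) = -4/3 + sqrt(2 + s**2)/6 (B(x, s) = -4/3 + sqrt(s**2 + 2)/6 = -4/3 + sqrt(2 + s**2)/6)
-69*(36 + B(-2, (-3 + 0)*(r(-5, 0) + 0))) = -69*(36 + (-4/3 + sqrt(2 + ((-3 + 0)*(5 + 0))**2)/6)) = -69*(36 + (-4/3 + sqrt(2 + (-3*5)**2)/6)) = -69*(36 + (-4/3 + sqrt(2 + (-15)**2)/6)) = -69*(36 + (-4/3 + sqrt(2 + 225)/6)) = -69*(36 + (-4/3 + sqrt(227)/6)) = -69*(104/3 + sqrt(227)/6) = -2392 - 23*sqrt(227)/2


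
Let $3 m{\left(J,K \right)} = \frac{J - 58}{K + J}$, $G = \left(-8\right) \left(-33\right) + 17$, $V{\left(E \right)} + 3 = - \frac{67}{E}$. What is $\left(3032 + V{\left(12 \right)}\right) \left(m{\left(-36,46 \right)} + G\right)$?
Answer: $\frac{37804802}{45} \approx 8.4011 \cdot 10^{5}$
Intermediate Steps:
$V{\left(E \right)} = -3 - \frac{67}{E}$
$G = 281$ ($G = 264 + 17 = 281$)
$m{\left(J,K \right)} = \frac{-58 + J}{3 \left(J + K\right)}$ ($m{\left(J,K \right)} = \frac{\left(J - 58\right) \frac{1}{K + J}}{3} = \frac{\left(-58 + J\right) \frac{1}{J + K}}{3} = \frac{\frac{1}{J + K} \left(-58 + J\right)}{3} = \frac{-58 + J}{3 \left(J + K\right)}$)
$\left(3032 + V{\left(12 \right)}\right) \left(m{\left(-36,46 \right)} + G\right) = \left(3032 - \left(3 + \frac{67}{12}\right)\right) \left(\frac{-58 - 36}{3 \left(-36 + 46\right)} + 281\right) = \left(3032 - \frac{103}{12}\right) \left(\frac{1}{3} \cdot \frac{1}{10} \left(-94\right) + 281\right) = \left(3032 - \frac{103}{12}\right) \left(- \frac{47}{15} + 281\right) = \frac{36281}{12} \cdot \frac{4168}{15} = \frac{37804802}{45}$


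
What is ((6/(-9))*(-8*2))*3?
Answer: 32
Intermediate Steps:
((6/(-9))*(-8*2))*3 = ((6*(-1/9))*(-16))*3 = -2/3*(-16)*3 = (32/3)*3 = 32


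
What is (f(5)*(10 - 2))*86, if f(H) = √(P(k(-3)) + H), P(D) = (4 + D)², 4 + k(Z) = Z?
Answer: 688*√14 ≈ 2574.3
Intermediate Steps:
k(Z) = -4 + Z
f(H) = √(9 + H) (f(H) = √((4 + (-4 - 3))² + H) = √((4 - 7)² + H) = √((-3)² + H) = √(9 + H))
(f(5)*(10 - 2))*86 = (√(9 + 5)*(10 - 2))*86 = (√14*8)*86 = (8*√14)*86 = 688*√14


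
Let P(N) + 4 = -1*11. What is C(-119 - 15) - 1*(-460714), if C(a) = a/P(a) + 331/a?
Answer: 926048131/2010 ≈ 4.6072e+5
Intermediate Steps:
P(N) = -15 (P(N) = -4 - 1*11 = -4 - 11 = -15)
C(a) = 331/a - a/15 (C(a) = a/(-15) + 331/a = a*(-1/15) + 331/a = -a/15 + 331/a = 331/a - a/15)
C(-119 - 15) - 1*(-460714) = (331/(-119 - 15) - (-119 - 15)/15) - 1*(-460714) = (331/(-134) - 1/15*(-134)) + 460714 = (331*(-1/134) + 134/15) + 460714 = (-331/134 + 134/15) + 460714 = 12991/2010 + 460714 = 926048131/2010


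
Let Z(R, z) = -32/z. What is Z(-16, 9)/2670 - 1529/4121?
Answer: -18436871/49513815 ≈ -0.37236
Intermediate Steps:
Z(-16, 9)/2670 - 1529/4121 = -32/9/2670 - 1529/4121 = -32*1/9*(1/2670) - 1529*1/4121 = -32/9*1/2670 - 1529/4121 = -16/12015 - 1529/4121 = -18436871/49513815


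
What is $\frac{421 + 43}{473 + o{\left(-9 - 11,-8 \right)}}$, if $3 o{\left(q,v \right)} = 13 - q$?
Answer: $\frac{116}{121} \approx 0.95868$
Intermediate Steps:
$o{\left(q,v \right)} = \frac{13}{3} - \frac{q}{3}$ ($o{\left(q,v \right)} = \frac{13 - q}{3} = \frac{13}{3} - \frac{q}{3}$)
$\frac{421 + 43}{473 + o{\left(-9 - 11,-8 \right)}} = \frac{421 + 43}{473 - \left(- \frac{13}{3} + \frac{-9 - 11}{3}\right)} = \frac{464}{473 - \left(- \frac{13}{3} + \frac{-9 - 11}{3}\right)} = \frac{464}{473 + \left(\frac{13}{3} - - \frac{20}{3}\right)} = \frac{464}{473 + \left(\frac{13}{3} + \frac{20}{3}\right)} = \frac{464}{473 + 11} = \frac{464}{484} = 464 \cdot \frac{1}{484} = \frac{116}{121}$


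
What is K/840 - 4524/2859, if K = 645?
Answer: -43469/53368 ≈ -0.81451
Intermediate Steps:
K/840 - 4524/2859 = 645/840 - 4524/2859 = 645*(1/840) - 4524*1/2859 = 43/56 - 1508/953 = -43469/53368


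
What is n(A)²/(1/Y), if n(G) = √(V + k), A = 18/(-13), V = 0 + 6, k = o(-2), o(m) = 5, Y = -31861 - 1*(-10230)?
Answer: -237941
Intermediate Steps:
Y = -21631 (Y = -31861 + 10230 = -21631)
k = 5
V = 6
A = -18/13 (A = 18*(-1/13) = -18/13 ≈ -1.3846)
n(G) = √11 (n(G) = √(6 + 5) = √11)
n(A)²/(1/Y) = (√11)²/(1/(-21631)) = 11/(-1/21631) = 11*(-21631) = -237941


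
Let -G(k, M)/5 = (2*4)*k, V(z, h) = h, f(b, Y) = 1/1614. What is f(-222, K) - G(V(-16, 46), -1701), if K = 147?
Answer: 2969761/1614 ≈ 1840.0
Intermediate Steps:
f(b, Y) = 1/1614
G(k, M) = -40*k (G(k, M) = -5*2*4*k = -40*k)
f(-222, K) - G(V(-16, 46), -1701) = 1/1614 - (-40)*46 = 1/1614 - 1*(-1840) = 1/1614 + 1840 = 2969761/1614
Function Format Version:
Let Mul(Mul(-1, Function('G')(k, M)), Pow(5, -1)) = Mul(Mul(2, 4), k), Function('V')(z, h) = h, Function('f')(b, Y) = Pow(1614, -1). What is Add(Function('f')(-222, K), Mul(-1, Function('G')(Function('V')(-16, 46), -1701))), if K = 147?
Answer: Rational(2969761, 1614) ≈ 1840.0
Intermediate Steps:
Function('f')(b, Y) = Rational(1, 1614)
Function('G')(k, M) = Mul(-40, k) (Function('G')(k, M) = Mul(-5, Mul(Mul(2, 4), k)) = Mul(-5, Mul(8, k)) = Mul(-40, k))
Add(Function('f')(-222, K), Mul(-1, Function('G')(Function('V')(-16, 46), -1701))) = Add(Rational(1, 1614), Mul(-1, Mul(-40, 46))) = Add(Rational(1, 1614), Mul(-1, -1840)) = Add(Rational(1, 1614), 1840) = Rational(2969761, 1614)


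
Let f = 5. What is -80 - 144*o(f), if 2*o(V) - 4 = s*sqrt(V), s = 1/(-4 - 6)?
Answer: -368 + 36*sqrt(5)/5 ≈ -351.90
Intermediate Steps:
s = -1/10 (s = 1/(-10) = -1/10 ≈ -0.10000)
o(V) = 2 - sqrt(V)/20 (o(V) = 2 + (-sqrt(V)/10)/2 = 2 - sqrt(V)/20)
-80 - 144*o(f) = -80 - 144*(2 - sqrt(5)/20) = -80 + (-288 + 36*sqrt(5)/5) = -368 + 36*sqrt(5)/5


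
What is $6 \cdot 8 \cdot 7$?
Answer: $336$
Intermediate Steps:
$6 \cdot 8 \cdot 7 = 48 \cdot 7 = 336$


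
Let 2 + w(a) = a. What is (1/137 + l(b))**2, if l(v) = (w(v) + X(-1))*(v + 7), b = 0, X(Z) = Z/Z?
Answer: 917764/18769 ≈ 48.898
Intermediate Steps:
w(a) = -2 + a
X(Z) = 1
l(v) = (-1 + v)*(7 + v) (l(v) = ((-2 + v) + 1)*(v + 7) = (-1 + v)*(7 + v))
(1/137 + l(b))**2 = (1/137 + (-7 + 0**2 + 6*0))**2 = (1/137 + (-7 + 0 + 0))**2 = (1/137 - 7)**2 = (-958/137)**2 = 917764/18769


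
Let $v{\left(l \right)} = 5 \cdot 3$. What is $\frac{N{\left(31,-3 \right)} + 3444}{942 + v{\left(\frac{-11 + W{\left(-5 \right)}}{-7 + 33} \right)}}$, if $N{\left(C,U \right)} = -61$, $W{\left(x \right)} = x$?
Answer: $\frac{3383}{957} \approx 3.535$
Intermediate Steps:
$v{\left(l \right)} = 15$
$\frac{N{\left(31,-3 \right)} + 3444}{942 + v{\left(\frac{-11 + W{\left(-5 \right)}}{-7 + 33} \right)}} = \frac{-61 + 3444}{942 + 15} = \frac{3383}{957}$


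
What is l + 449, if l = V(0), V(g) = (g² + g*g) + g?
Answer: 449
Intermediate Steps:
V(g) = g + 2*g² (V(g) = (g² + g²) + g = 2*g² + g = g + 2*g²)
l = 0 (l = 0*(1 + 2*0) = 0*(1 + 0) = 0*1 = 0)
l + 449 = 0 + 449 = 449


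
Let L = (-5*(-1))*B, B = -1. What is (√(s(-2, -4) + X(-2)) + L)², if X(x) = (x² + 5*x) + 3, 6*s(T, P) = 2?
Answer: 67/3 - 20*I*√6/3 ≈ 22.333 - 16.33*I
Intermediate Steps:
s(T, P) = ⅓ (s(T, P) = (⅙)*2 = ⅓)
L = -5 (L = -5*(-1)*(-1) = 5*(-1) = -5)
X(x) = 3 + x² + 5*x
(√(s(-2, -4) + X(-2)) + L)² = (√(⅓ + (3 + (-2)² + 5*(-2))) - 5)² = (√(⅓ + (3 + 4 - 10)) - 5)² = (√(⅓ - 3) - 5)² = (√(-8/3) - 5)² = (2*I*√6/3 - 5)² = (-5 + 2*I*√6/3)²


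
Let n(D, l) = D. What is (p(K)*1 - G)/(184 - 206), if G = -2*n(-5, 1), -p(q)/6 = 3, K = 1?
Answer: 14/11 ≈ 1.2727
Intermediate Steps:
p(q) = -18 (p(q) = -6*3 = -18)
G = 10 (G = -2*(-5) = 10)
(p(K)*1 - G)/(184 - 206) = (-18*1 - 1*10)/(184 - 206) = (-18 - 10)/(-22) = -28*(-1/22) = 14/11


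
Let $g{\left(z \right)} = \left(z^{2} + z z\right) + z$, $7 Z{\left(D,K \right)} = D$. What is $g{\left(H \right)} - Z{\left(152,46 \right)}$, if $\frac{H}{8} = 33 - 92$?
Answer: $\frac{3115520}{7} \approx 4.4507 \cdot 10^{5}$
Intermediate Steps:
$H = -472$ ($H = 8 \left(33 - 92\right) = 8 \left(-59\right) = -472$)
$Z{\left(D,K \right)} = \frac{D}{7}$
$g{\left(z \right)} = z + 2 z^{2}$ ($g{\left(z \right)} = \left(z^{2} + z^{2}\right) + z = 2 z^{2} + z = z + 2 z^{2}$)
$g{\left(H \right)} - Z{\left(152,46 \right)} = - 472 \left(1 + 2 \left(-472\right)\right) - \frac{1}{7} \cdot 152 = - 472 \left(1 - 944\right) - \frac{152}{7} = \left(-472\right) \left(-943\right) - \frac{152}{7} = 445096 - \frac{152}{7} = \frac{3115520}{7}$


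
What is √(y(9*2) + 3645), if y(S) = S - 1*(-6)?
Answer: √3669 ≈ 60.572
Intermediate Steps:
y(S) = 6 + S (y(S) = S + 6 = 6 + S)
√(y(9*2) + 3645) = √((6 + 9*2) + 3645) = √((6 + 18) + 3645) = √(24 + 3645) = √3669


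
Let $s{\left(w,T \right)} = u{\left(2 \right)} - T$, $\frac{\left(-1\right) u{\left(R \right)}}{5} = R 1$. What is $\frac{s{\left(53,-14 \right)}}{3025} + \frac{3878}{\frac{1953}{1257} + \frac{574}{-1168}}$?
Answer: $\frac{410073940132}{112327325} \approx 3650.7$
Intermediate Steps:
$u{\left(R \right)} = - 5 R$ ($u{\left(R \right)} = - 5 R 1 = - 5 R$)
$s{\left(w,T \right)} = -10 - T$ ($s{\left(w,T \right)} = \left(-5\right) 2 - T = -10 - T$)
$\frac{s{\left(53,-14 \right)}}{3025} + \frac{3878}{\frac{1953}{1257} + \frac{574}{-1168}} = \frac{-10 - -14}{3025} + \frac{3878}{\frac{1953}{1257} + \frac{574}{-1168}} = \left(-10 + 14\right) \frac{1}{3025} + \frac{3878}{1953 \cdot \frac{1}{1257} + 574 \left(- \frac{1}{1168}\right)} = 4 \cdot \frac{1}{3025} + \frac{3878}{\frac{651}{419} - \frac{287}{584}} = \frac{4}{3025} + \frac{3878}{\frac{259931}{244696}} = \frac{4}{3025} + 3878 \cdot \frac{244696}{259931} = \frac{4}{3025} + \frac{135561584}{37133} = \frac{410073940132}{112327325}$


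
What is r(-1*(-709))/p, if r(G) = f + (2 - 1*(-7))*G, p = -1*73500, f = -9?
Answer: -531/6125 ≈ -0.086694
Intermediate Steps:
p = -73500
r(G) = -9 + 9*G (r(G) = -9 + (2 - 1*(-7))*G = -9 + (2 + 7)*G = -9 + 9*G)
r(-1*(-709))/p = (-9 + 9*(-1*(-709)))/(-73500) = (-9 + 9*709)*(-1/73500) = (-9 + 6381)*(-1/73500) = 6372*(-1/73500) = -531/6125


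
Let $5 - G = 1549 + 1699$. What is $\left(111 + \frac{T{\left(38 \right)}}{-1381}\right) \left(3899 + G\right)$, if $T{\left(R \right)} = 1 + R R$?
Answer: $\frac{99610976}{1381} \approx 72130.0$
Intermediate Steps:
$T{\left(R \right)} = 1 + R^{2}$
$G = -3243$ ($G = 5 - \left(1549 + 1699\right) = 5 - 3248 = -3243$)
$\left(111 + \frac{T{\left(38 \right)}}{-1381}\right) \left(3899 + G\right) = \left(111 + \frac{1 + 38^{2}}{-1381}\right) \left(3899 - 3243\right) = \left(111 + \left(1 + 1444\right) \left(- \frac{1}{1381}\right)\right) 656 = \left(111 + 1445 \left(- \frac{1}{1381}\right)\right) 656 = \left(111 - \frac{1445}{1381}\right) 656 = \frac{151846}{1381} \cdot 656 = \frac{99610976}{1381}$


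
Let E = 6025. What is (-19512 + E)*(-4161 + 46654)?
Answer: -573103091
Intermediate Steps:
(-19512 + E)*(-4161 + 46654) = (-19512 + 6025)*(-4161 + 46654) = -13487*42493 = -573103091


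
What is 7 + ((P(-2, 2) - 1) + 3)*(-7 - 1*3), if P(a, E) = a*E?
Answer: 27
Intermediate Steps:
P(a, E) = E*a
7 + ((P(-2, 2) - 1) + 3)*(-7 - 1*3) = 7 + ((2*(-2) - 1) + 3)*(-7 - 1*3) = 7 + ((-4 - 1) + 3)*(-7 - 3) = 7 + (-5 + 3)*(-10) = 7 - 2*(-10) = 7 + 20 = 27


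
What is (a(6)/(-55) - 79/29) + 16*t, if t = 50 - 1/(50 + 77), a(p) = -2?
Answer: 161482031/202565 ≈ 797.19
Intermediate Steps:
t = 6349/127 (t = 50 - 1/127 = 6349/127 ≈ 49.992)
(a(6)/(-55) - 79/29) + 16*t = (-2/(-55) - 79/29) + 16*(6349/127) = (-2*(-1/55) - 79*1/29) + 101584/127 = (2/55 - 79/29) + 101584/127 = -4287/1595 + 101584/127 = 161482031/202565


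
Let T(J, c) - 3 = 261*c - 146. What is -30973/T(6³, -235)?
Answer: 30973/61478 ≈ 0.50381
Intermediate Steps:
T(J, c) = -143 + 261*c (T(J, c) = 3 + (261*c - 146) = 3 + (-146 + 261*c) = -143 + 261*c)
-30973/T(6³, -235) = -30973/(-143 + 261*(-235)) = -30973/(-143 - 61335) = -30973/(-61478) = -30973*(-1/61478) = 30973/61478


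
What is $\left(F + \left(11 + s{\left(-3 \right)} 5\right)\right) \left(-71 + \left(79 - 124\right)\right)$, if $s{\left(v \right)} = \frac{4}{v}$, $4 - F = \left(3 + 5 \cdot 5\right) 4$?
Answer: $\frac{36076}{3} \approx 12025.0$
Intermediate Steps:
$F = -108$ ($F = 4 - \left(3 + 5 \cdot 5\right) 4 = 4 - \left(3 + 25\right) 4 = 4 - 28 \cdot 4 = 4 - 112 = -108$)
$\left(F + \left(11 + s{\left(-3 \right)} 5\right)\right) \left(-71 + \left(79 - 124\right)\right) = \left(-108 + \left(11 + \frac{4}{-3} \cdot 5\right)\right) \left(-71 + \left(79 - 124\right)\right) = \left(-108 + \left(11 + 4 \left(- \frac{1}{3}\right) 5\right)\right) \left(-71 + \left(79 - 124\right)\right) = \left(-108 + \left(11 - \frac{20}{3}\right)\right) \left(-71 - 45\right) = \left(-108 + \left(11 - \frac{20}{3}\right)\right) \left(-116\right) = \left(-108 + \frac{13}{3}\right) \left(-116\right) = \left(- \frac{311}{3}\right) \left(-116\right) = \frac{36076}{3}$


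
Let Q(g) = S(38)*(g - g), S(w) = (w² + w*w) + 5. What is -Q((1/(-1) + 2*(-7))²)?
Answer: 0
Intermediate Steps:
S(w) = 5 + 2*w² (S(w) = (w² + w²) + 5 = 2*w² + 5 = 5 + 2*w²)
Q(g) = 0 (Q(g) = (5 + 2*38²)*(g - g) = (5 + 2*1444)*0 = (5 + 2888)*0 = 2893*0 = 0)
-Q((1/(-1) + 2*(-7))²) = -1*0 = 0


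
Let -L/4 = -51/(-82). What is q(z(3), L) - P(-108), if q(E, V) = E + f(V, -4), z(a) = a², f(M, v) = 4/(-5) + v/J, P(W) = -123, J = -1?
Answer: 676/5 ≈ 135.20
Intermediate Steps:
f(M, v) = -⅘ - v (f(M, v) = 4/(-5) + v/(-1) = 4*(-⅕) + v*(-1) = -⅘ - v)
L = -102/41 (L = -(-204)/(-82) = -(-204)*(-1)/82 = -4*51/82 = -102/41 ≈ -2.4878)
q(E, V) = 16/5 + E (q(E, V) = E + (-⅘ - 1*(-4)) = E + (-⅘ + 4) = E + 16/5 = 16/5 + E)
q(z(3), L) - P(-108) = (16/5 + 3²) - 1*(-123) = (16/5 + 9) + 123 = 61/5 + 123 = 676/5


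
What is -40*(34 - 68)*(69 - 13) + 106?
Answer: 76266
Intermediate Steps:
-40*(34 - 68)*(69 - 13) + 106 = -(-1360)*56 + 106 = -40*(-1904) + 106 = 76160 + 106 = 76266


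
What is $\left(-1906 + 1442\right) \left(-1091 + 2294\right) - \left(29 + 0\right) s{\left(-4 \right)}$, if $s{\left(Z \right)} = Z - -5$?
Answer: $-558221$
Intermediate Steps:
$s{\left(Z \right)} = 5 + Z$ ($s{\left(Z \right)} = Z + 5 = 5 + Z$)
$\left(-1906 + 1442\right) \left(-1091 + 2294\right) - \left(29 + 0\right) s{\left(-4 \right)} = \left(-1906 + 1442\right) \left(-1091 + 2294\right) - \left(29 + 0\right) \left(5 - 4\right) = \left(-464\right) 1203 - 29 \cdot 1 = -558192 - 29 = -558221$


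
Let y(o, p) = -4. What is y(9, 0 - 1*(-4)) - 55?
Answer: -59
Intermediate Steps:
y(9, 0 - 1*(-4)) - 55 = -4 - 55 = -59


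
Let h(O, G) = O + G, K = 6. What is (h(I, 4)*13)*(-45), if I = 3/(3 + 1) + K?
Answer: -25155/4 ≈ -6288.8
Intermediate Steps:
I = 27/4 (I = 3/(3 + 1) + 6 = 3/4 + 6 = 3*(¼) + 6 = ¾ + 6 = 27/4 ≈ 6.7500)
h(O, G) = G + O
(h(I, 4)*13)*(-45) = ((4 + 27/4)*13)*(-45) = ((43/4)*13)*(-45) = (559/4)*(-45) = -25155/4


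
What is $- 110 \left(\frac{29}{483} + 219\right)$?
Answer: $- \frac{11638660}{483} \approx -24097.0$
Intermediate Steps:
$- 110 \left(\frac{29}{483} + 219\right) = \left(-110\right) \frac{105806}{483} = - \frac{11638660}{483}$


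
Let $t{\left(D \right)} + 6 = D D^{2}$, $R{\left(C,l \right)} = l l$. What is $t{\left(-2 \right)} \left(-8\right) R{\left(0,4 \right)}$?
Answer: $1792$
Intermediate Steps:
$R{\left(C,l \right)} = l^{2}$
$t{\left(D \right)} = -6 + D^{3}$ ($t{\left(D \right)} = -6 + D D^{2} = -6 + D^{3}$)
$t{\left(-2 \right)} \left(-8\right) R{\left(0,4 \right)} = \left(-6 + \left(-2\right)^{3}\right) \left(-8\right) 4^{2} = \left(-6 - 8\right) \left(-8\right) 16 = \left(-14\right) \left(-8\right) 16 = 112 \cdot 16 = 1792$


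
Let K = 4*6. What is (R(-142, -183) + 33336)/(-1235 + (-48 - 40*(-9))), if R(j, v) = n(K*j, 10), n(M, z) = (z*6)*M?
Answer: 171144/923 ≈ 185.42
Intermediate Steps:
K = 24
n(M, z) = 6*M*z (n(M, z) = (6*z)*M = 6*M*z)
R(j, v) = 1440*j (R(j, v) = 6*(24*j)*10 = 1440*j)
(R(-142, -183) + 33336)/(-1235 + (-48 - 40*(-9))) = (1440*(-142) + 33336)/(-1235 + (-48 - 40*(-9))) = (-204480 + 33336)/(-1235 + (-48 + 360)) = -171144/(-1235 + 312) = -171144/(-923) = -171144*(-1/923) = 171144/923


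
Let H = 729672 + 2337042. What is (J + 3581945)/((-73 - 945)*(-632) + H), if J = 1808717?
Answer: 2695331/1855045 ≈ 1.4530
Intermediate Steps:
H = 3066714
(J + 3581945)/((-73 - 945)*(-632) + H) = (1808717 + 3581945)/((-73 - 945)*(-632) + 3066714) = 5390662/(-1018*(-632) + 3066714) = 5390662/(643376 + 3066714) = 5390662/3710090 = 5390662*(1/3710090) = 2695331/1855045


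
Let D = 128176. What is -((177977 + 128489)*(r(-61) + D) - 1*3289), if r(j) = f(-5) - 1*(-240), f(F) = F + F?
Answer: -39352069907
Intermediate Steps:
f(F) = 2*F
r(j) = 230 (r(j) = 2*(-5) - 1*(-240) = -10 + 240 = 230)
-((177977 + 128489)*(r(-61) + D) - 1*3289) = -((177977 + 128489)*(230 + 128176) - 1*3289) = -(306466*128406 - 3289) = -(39352073196 - 3289) = -1*39352069907 = -39352069907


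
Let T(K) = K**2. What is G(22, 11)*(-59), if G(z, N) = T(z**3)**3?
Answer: -85992438889458344231960576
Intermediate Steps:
G(z, N) = z**18 (G(z, N) = ((z**3)**2)**3 = (z**6)**3 = z**18)
G(22, 11)*(-59) = 22**18*(-59) = 1457498964228107529355264*(-59) = -85992438889458344231960576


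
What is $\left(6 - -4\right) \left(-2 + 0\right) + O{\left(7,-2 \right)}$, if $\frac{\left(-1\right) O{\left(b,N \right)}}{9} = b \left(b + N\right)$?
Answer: $-335$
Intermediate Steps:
$O{\left(b,N \right)} = - 9 b \left(N + b\right)$ ($O{\left(b,N \right)} = - 9 b \left(b + N\right) = - 9 b \left(N + b\right)$)
$\left(6 - -4\right) \left(-2 + 0\right) + O{\left(7,-2 \right)} = \left(6 - -4\right) \left(-2 + 0\right) - 63 \left(-2 + 7\right) = \left(6 + 4\right) \left(-2\right) - 63 \cdot 5 = 10 \left(-2\right) - 315 = -20 - 315 = -335$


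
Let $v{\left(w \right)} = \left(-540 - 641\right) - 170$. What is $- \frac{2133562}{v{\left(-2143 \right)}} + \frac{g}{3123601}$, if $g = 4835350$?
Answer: $\frac{513148381124}{324614227} \approx 1580.8$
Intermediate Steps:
$v{\left(w \right)} = -1351$ ($v{\left(w \right)} = -1181 - 170 = -1351$)
$- \frac{2133562}{v{\left(-2143 \right)}} + \frac{g}{3123601} = - \frac{2133562}{-1351} + \frac{4835350}{3123601} = \left(-2133562\right) \left(- \frac{1}{1351}\right) + 4835350 \cdot \frac{1}{3123601} = \frac{2133562}{1351} + \frac{371950}{240277} = \frac{513148381124}{324614227}$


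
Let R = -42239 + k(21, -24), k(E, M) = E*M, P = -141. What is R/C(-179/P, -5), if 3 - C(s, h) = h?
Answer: -42743/8 ≈ -5342.9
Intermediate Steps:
C(s, h) = 3 - h
R = -42743 (R = -42239 + 21*(-24) = -42239 - 504 = -42743)
R/C(-179/P, -5) = -42743/(3 - 1*(-5)) = -42743/(3 + 5) = -42743/8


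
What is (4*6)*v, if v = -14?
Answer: -336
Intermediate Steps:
(4*6)*v = (4*6)*(-14) = 24*(-14) = -336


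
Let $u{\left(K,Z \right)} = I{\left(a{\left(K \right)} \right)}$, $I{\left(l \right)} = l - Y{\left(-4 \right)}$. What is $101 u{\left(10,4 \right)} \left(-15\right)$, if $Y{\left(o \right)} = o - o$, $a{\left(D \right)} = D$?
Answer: $-15150$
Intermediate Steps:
$Y{\left(o \right)} = 0$
$I{\left(l \right)} = l$ ($I{\left(l \right)} = l - 0 = l + 0 = l$)
$u{\left(K,Z \right)} = K$
$101 u{\left(10,4 \right)} \left(-15\right) = 101 \cdot 10 \left(-15\right) = 1010 \left(-15\right) = -15150$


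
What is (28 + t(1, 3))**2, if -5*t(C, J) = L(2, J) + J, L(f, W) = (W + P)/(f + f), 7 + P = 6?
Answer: 74529/100 ≈ 745.29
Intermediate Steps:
P = -1 (P = -7 + 6 = -1)
L(f, W) = (-1 + W)/(2*f) (L(f, W) = (W - 1)/(f + f) = (-1 + W)/((2*f)) = (-1 + W)*(1/(2*f)) = (-1 + W)/(2*f))
t(C, J) = 1/20 - J/4 (t(C, J) = -((1/2)*(-1 + J)/2 + J)/5 = -((1/2)*(1/2)*(-1 + J) + J)/5 = -((-1/4 + J/4) + J)/5 = -(-1/4 + 5*J/4)/5 = 1/20 - J/4)
(28 + t(1, 3))**2 = (28 + (1/20 - 1/4*3))**2 = (28 + (1/20 - 3/4))**2 = (28 - 7/10)**2 = (273/10)**2 = 74529/100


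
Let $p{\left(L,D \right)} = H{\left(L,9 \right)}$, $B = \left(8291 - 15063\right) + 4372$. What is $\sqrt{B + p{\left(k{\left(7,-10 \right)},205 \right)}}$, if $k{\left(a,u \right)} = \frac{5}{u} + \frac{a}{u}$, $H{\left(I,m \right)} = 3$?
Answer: $i \sqrt{2397} \approx 48.959 i$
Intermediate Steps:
$B = -2400$ ($B = -6772 + 4372 = -2400$)
$p{\left(L,D \right)} = 3$
$\sqrt{B + p{\left(k{\left(7,-10 \right)},205 \right)}} = \sqrt{-2400 + 3} = \sqrt{-2397} = i \sqrt{2397}$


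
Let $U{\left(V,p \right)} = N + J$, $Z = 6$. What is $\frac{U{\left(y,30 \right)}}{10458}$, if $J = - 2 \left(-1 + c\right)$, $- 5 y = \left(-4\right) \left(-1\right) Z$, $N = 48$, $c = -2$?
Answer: $\frac{3}{581} \approx 0.0051635$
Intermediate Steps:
$y = - \frac{24}{5}$ ($y = - \frac{\left(-4\right) \left(-1\right) 6}{5} = - \frac{4 \cdot 6}{5} = \left(- \frac{1}{5}\right) 24 = - \frac{24}{5} \approx -4.8$)
$J = 6$ ($J = - 2 \left(-1 - 2\right) = \left(-2\right) \left(-3\right) = 6$)
$U{\left(V,p \right)} = 54$ ($U{\left(V,p \right)} = 48 + 6 = 54$)
$\frac{U{\left(y,30 \right)}}{10458} = \frac{54}{10458} = 54 \cdot \frac{1}{10458} = \frac{3}{581}$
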